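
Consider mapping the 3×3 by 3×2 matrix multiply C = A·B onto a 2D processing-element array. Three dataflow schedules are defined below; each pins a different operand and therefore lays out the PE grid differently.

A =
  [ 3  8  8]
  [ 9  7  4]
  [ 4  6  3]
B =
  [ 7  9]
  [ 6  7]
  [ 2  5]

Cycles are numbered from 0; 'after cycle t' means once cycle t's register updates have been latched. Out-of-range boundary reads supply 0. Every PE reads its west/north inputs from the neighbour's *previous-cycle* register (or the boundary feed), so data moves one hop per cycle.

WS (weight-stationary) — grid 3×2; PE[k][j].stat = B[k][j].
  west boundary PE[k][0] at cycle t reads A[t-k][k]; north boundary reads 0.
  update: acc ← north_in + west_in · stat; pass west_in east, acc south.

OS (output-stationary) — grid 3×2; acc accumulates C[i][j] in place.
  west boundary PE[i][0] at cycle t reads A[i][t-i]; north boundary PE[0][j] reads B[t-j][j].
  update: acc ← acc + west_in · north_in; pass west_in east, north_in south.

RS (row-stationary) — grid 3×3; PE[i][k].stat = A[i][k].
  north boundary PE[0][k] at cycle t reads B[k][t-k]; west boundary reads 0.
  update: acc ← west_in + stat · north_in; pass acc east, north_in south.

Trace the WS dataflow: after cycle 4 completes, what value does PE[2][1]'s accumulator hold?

PE[2][1].acc = 150

WS 3×2: PE[2][1] cycle-by-cycle (with neighbour feeds):
  cycle 0: PE[1][1] → acc 0, east 0, south 0
  cycle 0: PE[2][0] → acc 0, east 0, south 0
  cycle 0: PE[2][1] → acc 0, east 0, south 0
  cycle 1: PE[1][1] → acc 0, east 0, south 0
  cycle 1: PE[2][0] → acc 0, east 0, south 0
  cycle 1: PE[2][1] → acc 0, east 0, south 0
  cycle 2: PE[1][1] → acc 83, east 8, south 83
  cycle 2: PE[2][0] → acc 85, east 8, south 85
  cycle 2: PE[2][1] → acc 0, east 0, south 0
  cycle 3: PE[1][1] → acc 130, east 7, south 130
  cycle 3: PE[2][0] → acc 113, east 4, south 113
  cycle 3: PE[2][1] → acc 123, east 8, south 123
  cycle 4: PE[1][1] → acc 78, east 6, south 78
  cycle 4: PE[2][0] → acc 70, east 3, south 70
  cycle 4: PE[2][1] → acc 150, east 4, south 150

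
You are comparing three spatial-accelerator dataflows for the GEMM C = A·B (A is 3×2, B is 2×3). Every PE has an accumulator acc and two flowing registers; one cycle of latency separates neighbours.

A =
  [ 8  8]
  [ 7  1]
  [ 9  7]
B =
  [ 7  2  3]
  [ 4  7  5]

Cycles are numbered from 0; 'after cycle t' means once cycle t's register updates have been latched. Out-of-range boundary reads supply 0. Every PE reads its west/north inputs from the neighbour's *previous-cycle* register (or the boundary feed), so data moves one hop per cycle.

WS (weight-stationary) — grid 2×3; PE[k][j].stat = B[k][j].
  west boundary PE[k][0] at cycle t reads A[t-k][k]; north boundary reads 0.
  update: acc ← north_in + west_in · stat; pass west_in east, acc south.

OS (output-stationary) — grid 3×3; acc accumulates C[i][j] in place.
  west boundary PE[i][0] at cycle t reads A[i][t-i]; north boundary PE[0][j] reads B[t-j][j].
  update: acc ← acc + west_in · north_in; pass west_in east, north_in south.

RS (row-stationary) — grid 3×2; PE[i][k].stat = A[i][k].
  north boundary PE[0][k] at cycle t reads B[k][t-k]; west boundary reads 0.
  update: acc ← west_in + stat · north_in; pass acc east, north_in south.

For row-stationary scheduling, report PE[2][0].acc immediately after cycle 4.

PE[2][0].acc = 27

RS (3×2). Following PE[2][0] plus its west/north inputs:
  0: (1,0).acc=0  regs=<0,0>
  0: (2,0).acc=0  regs=<0,0>
  1: (1,0).acc=49  regs=<49,7>
  1: (2,0).acc=0  regs=<0,0>
  2: (1,0).acc=14  regs=<14,2>
  2: (2,0).acc=63  regs=<63,7>
  3: (1,0).acc=21  regs=<21,3>
  3: (2,0).acc=18  regs=<18,2>
  4: (1,0).acc=0  regs=<0,0>
  4: (2,0).acc=27  regs=<27,3>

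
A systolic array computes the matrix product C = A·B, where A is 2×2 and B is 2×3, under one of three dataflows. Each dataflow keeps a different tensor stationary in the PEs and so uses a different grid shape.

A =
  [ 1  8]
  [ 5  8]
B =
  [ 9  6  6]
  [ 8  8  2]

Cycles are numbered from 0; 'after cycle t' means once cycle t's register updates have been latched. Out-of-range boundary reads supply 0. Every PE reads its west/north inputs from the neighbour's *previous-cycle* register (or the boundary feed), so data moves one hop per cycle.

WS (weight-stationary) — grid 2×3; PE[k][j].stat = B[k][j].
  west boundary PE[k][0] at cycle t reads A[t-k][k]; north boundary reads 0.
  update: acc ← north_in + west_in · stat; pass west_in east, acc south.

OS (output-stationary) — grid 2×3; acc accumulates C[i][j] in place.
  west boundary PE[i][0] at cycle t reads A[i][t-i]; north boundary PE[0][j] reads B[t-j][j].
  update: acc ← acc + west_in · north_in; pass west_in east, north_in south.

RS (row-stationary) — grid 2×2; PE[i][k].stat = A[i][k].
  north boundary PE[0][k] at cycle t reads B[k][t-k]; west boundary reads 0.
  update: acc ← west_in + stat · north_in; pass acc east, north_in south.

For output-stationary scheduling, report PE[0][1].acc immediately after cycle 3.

OS (2×3). Following PE[0][1] plus its west/north inputs:
  0: (0,0).acc=9  regs=<1,9>
  0: (0,1).acc=0  regs=<0,0>
  1: (0,0).acc=73  regs=<8,8>
  1: (0,1).acc=6  regs=<1,6>
  2: (0,0).acc=73  regs=<0,0>
  2: (0,1).acc=70  regs=<8,8>
  3: (0,0).acc=73  regs=<0,0>
  3: (0,1).acc=70  regs=<0,0>

PE[0][1].acc = 70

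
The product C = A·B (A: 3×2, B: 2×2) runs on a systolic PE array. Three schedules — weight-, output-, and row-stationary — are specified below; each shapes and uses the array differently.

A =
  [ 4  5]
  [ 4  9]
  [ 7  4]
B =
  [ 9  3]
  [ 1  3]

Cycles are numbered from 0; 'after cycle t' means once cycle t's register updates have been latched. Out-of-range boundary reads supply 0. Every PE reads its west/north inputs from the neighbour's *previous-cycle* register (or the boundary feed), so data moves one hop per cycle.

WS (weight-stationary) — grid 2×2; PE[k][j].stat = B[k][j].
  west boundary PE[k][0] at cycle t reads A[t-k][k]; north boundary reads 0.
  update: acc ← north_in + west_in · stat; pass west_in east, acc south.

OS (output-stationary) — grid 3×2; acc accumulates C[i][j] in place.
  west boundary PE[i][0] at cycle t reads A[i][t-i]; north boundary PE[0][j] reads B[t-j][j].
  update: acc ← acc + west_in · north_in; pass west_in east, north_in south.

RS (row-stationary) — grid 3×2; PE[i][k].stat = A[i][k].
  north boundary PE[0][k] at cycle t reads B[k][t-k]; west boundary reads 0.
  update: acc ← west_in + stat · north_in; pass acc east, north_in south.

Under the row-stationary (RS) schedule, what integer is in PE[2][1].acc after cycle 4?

PE[2][1].acc = 33

RS on a 3×2 grid — tracing PE[2][1] and its feeders:
  [0] (1,1) acc=0 (h:0 v:0)
  [0] (2,0) acc=0 (h:0 v:0)
  [0] (2,1) acc=0 (h:0 v:0)
  [1] (1,1) acc=0 (h:0 v:0)
  [1] (2,0) acc=0 (h:0 v:0)
  [1] (2,1) acc=0 (h:0 v:0)
  [2] (1,1) acc=45 (h:45 v:1)
  [2] (2,0) acc=63 (h:63 v:9)
  [2] (2,1) acc=0 (h:0 v:0)
  [3] (1,1) acc=39 (h:39 v:3)
  [3] (2,0) acc=21 (h:21 v:3)
  [3] (2,1) acc=67 (h:67 v:1)
  [4] (1,1) acc=0 (h:0 v:0)
  [4] (2,0) acc=0 (h:0 v:0)
  [4] (2,1) acc=33 (h:33 v:3)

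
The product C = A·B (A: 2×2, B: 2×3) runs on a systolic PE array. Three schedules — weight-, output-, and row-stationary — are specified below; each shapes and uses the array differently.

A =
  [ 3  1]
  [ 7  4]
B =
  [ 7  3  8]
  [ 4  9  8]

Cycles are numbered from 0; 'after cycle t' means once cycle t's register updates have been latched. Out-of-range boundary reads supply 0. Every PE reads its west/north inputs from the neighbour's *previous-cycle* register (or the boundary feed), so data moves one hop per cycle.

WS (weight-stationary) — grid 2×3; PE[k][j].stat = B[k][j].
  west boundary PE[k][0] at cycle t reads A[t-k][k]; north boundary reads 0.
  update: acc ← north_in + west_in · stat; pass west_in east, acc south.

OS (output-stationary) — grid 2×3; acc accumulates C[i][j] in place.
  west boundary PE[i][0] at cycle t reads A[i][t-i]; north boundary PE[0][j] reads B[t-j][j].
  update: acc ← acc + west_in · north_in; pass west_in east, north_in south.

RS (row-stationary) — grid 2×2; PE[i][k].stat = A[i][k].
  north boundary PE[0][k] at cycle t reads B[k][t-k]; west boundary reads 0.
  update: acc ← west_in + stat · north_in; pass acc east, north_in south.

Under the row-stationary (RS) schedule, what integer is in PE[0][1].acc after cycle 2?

PE[0][1].acc = 18

RS 2×2: PE[0][1] cycle-by-cycle (with neighbour feeds):
  0: (0,0).acc=21  regs=<21,7>
  0: (0,1).acc=0  regs=<0,0>
  1: (0,0).acc=9  regs=<9,3>
  1: (0,1).acc=25  regs=<25,4>
  2: (0,0).acc=24  regs=<24,8>
  2: (0,1).acc=18  regs=<18,9>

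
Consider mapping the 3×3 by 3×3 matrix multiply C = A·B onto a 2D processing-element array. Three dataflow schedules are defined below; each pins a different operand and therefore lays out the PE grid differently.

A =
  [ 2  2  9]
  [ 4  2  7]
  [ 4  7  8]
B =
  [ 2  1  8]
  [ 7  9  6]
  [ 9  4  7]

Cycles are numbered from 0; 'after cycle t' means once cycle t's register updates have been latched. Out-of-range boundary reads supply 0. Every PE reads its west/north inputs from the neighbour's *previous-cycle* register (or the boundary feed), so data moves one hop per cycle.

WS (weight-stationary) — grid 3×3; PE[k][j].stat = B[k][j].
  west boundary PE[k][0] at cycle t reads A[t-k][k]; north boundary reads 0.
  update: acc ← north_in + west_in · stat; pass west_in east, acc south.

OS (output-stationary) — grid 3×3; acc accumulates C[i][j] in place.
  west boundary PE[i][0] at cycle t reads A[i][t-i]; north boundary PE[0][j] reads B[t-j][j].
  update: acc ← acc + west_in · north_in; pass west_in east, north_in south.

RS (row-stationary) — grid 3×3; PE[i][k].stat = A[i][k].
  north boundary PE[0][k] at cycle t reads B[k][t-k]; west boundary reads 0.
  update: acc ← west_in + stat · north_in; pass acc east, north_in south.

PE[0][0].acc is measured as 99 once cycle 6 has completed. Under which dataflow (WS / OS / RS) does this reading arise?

— WS: 3×3; PE[0][0] trace:
  after 0 — PE[0][0] acc=4, pass-E 2, pass-S 4
  after 1 — PE[0][0] acc=8, pass-E 4, pass-S 8
  after 2 — PE[0][0] acc=8, pass-E 4, pass-S 8
  after 3 — PE[0][0] acc=0, pass-E 0, pass-S 0
  after 4 — PE[0][0] acc=0, pass-E 0, pass-S 0
  after 5 — PE[0][0] acc=0, pass-E 0, pass-S 0
  after 6 — PE[0][0] acc=0, pass-E 0, pass-S 0
— OS: 3×3; PE[0][0] trace:
  after 0 — PE[0][0] acc=4, pass-E 2, pass-S 2
  after 1 — PE[0][0] acc=18, pass-E 2, pass-S 7
  after 2 — PE[0][0] acc=99, pass-E 9, pass-S 9
  after 3 — PE[0][0] acc=99, pass-E 0, pass-S 0
  after 4 — PE[0][0] acc=99, pass-E 0, pass-S 0
  after 5 — PE[0][0] acc=99, pass-E 0, pass-S 0
  after 6 — PE[0][0] acc=99, pass-E 0, pass-S 0
— RS: 3×3; PE[0][0] trace:
  after 0 — PE[0][0] acc=4, pass-E 4, pass-S 2
  after 1 — PE[0][0] acc=2, pass-E 2, pass-S 1
  after 2 — PE[0][0] acc=16, pass-E 16, pass-S 8
  after 3 — PE[0][0] acc=0, pass-E 0, pass-S 0
  after 4 — PE[0][0] acc=0, pass-E 0, pass-S 0
  after 5 — PE[0][0] acc=0, pass-E 0, pass-S 0
  after 6 — PE[0][0] acc=0, pass-E 0, pass-S 0

dataflow = OS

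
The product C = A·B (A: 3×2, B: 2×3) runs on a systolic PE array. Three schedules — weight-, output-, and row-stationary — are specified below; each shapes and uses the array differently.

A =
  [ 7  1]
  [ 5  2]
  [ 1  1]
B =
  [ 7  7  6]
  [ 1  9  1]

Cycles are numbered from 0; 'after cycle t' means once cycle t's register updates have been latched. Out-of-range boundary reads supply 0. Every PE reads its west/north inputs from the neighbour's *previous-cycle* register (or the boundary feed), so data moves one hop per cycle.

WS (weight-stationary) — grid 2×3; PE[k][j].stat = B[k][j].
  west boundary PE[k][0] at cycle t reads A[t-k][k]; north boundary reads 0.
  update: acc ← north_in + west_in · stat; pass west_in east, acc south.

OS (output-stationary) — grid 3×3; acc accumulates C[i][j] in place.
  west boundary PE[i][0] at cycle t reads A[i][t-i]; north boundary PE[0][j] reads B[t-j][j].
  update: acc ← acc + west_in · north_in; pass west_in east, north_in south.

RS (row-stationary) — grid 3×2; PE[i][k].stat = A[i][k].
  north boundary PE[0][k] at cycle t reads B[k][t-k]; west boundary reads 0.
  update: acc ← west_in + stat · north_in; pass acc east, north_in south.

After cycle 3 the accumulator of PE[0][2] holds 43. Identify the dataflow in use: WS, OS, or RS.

WS [2×3] PE[0][2] across cycles:
  @0  [0,2]  acc 0  |  →0  ↓0
  @1  [0,2]  acc 0  |  →0  ↓0
  @2  [0,2]  acc 42  |  →7  ↓42
  @3  [0,2]  acc 30  |  →5  ↓30
OS [3×3] PE[0][2] across cycles:
  @0  [0,2]  acc 0  |  →0  ↓0
  @1  [0,2]  acc 0  |  →0  ↓0
  @2  [0,2]  acc 42  |  →7  ↓6
  @3  [0,2]  acc 43  |  →1  ↓1
RS: PE[0][2] is outside its 3×2 grid.

dataflow = OS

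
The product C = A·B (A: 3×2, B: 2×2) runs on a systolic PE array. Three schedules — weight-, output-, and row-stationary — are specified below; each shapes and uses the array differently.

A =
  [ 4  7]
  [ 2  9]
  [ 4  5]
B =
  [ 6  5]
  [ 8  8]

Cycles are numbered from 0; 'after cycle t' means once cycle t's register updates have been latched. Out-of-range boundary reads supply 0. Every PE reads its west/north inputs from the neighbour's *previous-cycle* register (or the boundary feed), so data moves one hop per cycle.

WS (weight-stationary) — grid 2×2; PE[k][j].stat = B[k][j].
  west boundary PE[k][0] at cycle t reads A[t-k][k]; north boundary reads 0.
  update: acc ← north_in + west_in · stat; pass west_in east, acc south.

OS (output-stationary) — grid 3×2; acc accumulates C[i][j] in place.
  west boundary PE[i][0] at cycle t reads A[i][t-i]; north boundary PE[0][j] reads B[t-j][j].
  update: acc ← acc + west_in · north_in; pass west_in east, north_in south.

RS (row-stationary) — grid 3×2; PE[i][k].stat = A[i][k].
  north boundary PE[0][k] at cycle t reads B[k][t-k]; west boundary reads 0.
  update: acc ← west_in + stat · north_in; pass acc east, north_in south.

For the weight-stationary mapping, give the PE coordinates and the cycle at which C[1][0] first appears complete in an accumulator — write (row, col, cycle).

WS: C[1][0] accumulates in PE[1][0]:
  t=0 PE[1][0]: acc=0 h=0 v=0
  t=1 PE[1][0]: acc=80 h=7 v=80
  t=2 PE[1][0]: acc=84 h=9 v=84

(row, col, cycle) = (1, 0, 2)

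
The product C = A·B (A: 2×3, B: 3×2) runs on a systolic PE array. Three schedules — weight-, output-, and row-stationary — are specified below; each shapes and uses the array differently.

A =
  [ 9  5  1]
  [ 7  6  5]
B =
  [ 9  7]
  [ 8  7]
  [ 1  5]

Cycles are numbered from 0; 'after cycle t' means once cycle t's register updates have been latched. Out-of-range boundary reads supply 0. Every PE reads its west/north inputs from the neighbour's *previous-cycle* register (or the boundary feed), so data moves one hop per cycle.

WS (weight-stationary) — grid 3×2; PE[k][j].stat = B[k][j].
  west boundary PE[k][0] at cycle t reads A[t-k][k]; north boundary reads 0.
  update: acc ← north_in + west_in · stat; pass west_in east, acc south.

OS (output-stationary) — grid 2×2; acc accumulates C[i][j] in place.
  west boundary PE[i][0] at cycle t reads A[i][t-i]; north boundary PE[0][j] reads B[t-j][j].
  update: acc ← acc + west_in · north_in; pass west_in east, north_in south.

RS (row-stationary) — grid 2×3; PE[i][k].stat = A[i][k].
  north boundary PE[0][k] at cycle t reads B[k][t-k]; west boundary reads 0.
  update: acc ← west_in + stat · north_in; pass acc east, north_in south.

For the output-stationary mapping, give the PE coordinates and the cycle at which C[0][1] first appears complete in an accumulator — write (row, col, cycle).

OS: C[0][1] accumulates in PE[0][1]:
  c0 r0c1: 0 / 0 / 0
  c1 r0c1: 63 / 9 / 7
  c2 r0c1: 98 / 5 / 7
  c3 r0c1: 103 / 1 / 5

(row, col, cycle) = (0, 1, 3)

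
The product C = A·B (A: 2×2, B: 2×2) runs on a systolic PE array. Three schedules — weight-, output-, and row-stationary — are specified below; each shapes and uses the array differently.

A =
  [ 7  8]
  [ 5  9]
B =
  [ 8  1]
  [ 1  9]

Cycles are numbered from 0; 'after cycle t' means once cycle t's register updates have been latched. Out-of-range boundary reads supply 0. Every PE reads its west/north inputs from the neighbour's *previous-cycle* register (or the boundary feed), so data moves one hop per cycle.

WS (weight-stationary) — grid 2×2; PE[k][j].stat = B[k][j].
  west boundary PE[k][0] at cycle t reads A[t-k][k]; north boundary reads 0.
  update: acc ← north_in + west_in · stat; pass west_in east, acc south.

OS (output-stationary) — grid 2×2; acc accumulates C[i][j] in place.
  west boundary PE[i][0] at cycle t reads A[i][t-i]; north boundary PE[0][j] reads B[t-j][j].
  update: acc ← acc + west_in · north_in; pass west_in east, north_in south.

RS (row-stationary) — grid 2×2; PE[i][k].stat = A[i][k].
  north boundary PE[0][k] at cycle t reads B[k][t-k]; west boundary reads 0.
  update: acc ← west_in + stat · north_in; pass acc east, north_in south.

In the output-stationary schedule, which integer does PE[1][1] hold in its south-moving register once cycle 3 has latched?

register = 9

Tracing OS — 2×2 array, target PE[1][1]:
  c0 r0c1: 0 / 0 / 0
  c0 r1c0: 0 / 0 / 0
  c0 r1c1: 0 / 0 / 0
  c1 r0c1: 7 / 7 / 1
  c1 r1c0: 40 / 5 / 8
  c1 r1c1: 0 / 0 / 0
  c2 r0c1: 79 / 8 / 9
  c2 r1c0: 49 / 9 / 1
  c2 r1c1: 5 / 5 / 1
  c3 r0c1: 79 / 0 / 0
  c3 r1c0: 49 / 0 / 0
  c3 r1c1: 86 / 9 / 9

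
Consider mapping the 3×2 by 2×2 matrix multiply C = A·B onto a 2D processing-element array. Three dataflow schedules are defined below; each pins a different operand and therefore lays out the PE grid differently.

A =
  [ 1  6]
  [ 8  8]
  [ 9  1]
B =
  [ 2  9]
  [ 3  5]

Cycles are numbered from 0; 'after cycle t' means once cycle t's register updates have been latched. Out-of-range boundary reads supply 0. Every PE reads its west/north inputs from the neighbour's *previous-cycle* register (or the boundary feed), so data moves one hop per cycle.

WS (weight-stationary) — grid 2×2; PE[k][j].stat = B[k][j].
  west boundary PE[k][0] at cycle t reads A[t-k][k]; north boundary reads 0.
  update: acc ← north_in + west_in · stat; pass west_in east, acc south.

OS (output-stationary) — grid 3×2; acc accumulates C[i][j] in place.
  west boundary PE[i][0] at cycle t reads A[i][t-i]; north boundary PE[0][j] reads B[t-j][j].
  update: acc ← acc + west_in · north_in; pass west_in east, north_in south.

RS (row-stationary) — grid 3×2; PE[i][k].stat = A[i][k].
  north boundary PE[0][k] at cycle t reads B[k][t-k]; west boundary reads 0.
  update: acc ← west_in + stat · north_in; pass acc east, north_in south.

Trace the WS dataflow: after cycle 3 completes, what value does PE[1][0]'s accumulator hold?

PE[1][0].acc = 21

WS on a 2×2 grid — tracing PE[1][0] and its feeders:
  c0 r0c0: 2 / 1 / 2
  c0 r1c0: 0 / 0 / 0
  c1 r0c0: 16 / 8 / 16
  c1 r1c0: 20 / 6 / 20
  c2 r0c0: 18 / 9 / 18
  c2 r1c0: 40 / 8 / 40
  c3 r0c0: 0 / 0 / 0
  c3 r1c0: 21 / 1 / 21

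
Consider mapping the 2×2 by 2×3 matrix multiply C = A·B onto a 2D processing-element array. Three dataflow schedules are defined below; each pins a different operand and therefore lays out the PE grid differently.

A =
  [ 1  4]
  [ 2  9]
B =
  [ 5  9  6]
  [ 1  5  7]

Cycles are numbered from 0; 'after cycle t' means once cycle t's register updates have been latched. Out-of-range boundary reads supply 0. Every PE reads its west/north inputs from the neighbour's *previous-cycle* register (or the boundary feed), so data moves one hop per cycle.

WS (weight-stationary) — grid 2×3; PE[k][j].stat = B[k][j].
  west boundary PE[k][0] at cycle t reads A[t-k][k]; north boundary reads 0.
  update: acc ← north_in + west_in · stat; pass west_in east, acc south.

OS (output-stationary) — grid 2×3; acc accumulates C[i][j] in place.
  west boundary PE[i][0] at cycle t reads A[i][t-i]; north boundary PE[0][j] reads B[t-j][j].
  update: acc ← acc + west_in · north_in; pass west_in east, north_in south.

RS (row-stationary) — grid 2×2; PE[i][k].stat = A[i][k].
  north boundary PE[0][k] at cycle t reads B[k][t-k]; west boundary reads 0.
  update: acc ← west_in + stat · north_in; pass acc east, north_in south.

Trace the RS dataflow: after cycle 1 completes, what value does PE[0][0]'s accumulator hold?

PE[0][0].acc = 9

RS on a 2×2 grid — tracing PE[0][0] and its feeders:
  after 0 — PE[0][0] acc=5, pass-E 5, pass-S 5
  after 1 — PE[0][0] acc=9, pass-E 9, pass-S 9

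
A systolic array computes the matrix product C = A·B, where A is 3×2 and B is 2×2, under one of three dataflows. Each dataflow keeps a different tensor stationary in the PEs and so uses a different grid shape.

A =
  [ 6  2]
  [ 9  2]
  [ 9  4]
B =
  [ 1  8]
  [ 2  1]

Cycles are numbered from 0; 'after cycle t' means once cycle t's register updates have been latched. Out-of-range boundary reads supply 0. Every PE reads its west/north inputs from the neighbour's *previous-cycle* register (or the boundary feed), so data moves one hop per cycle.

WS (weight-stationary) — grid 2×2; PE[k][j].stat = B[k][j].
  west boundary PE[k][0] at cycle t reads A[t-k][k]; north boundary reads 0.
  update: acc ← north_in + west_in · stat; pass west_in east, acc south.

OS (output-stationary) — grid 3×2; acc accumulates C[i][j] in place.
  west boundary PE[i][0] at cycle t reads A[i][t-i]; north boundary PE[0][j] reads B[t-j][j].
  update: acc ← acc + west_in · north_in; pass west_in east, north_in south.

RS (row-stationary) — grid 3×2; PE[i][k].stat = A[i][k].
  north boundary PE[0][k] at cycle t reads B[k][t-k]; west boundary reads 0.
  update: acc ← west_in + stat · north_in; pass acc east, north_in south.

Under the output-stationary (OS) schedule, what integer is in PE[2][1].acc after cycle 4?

PE[2][1].acc = 76

OS (3×2). Following PE[2][1] plus its west/north inputs:
  c0 r1c1: 0 / 0 / 0
  c0 r2c0: 0 / 0 / 0
  c0 r2c1: 0 / 0 / 0
  c1 r1c1: 0 / 0 / 0
  c1 r2c0: 0 / 0 / 0
  c1 r2c1: 0 / 0 / 0
  c2 r1c1: 72 / 9 / 8
  c2 r2c0: 9 / 9 / 1
  c2 r2c1: 0 / 0 / 0
  c3 r1c1: 74 / 2 / 1
  c3 r2c0: 17 / 4 / 2
  c3 r2c1: 72 / 9 / 8
  c4 r1c1: 74 / 0 / 0
  c4 r2c0: 17 / 0 / 0
  c4 r2c1: 76 / 4 / 1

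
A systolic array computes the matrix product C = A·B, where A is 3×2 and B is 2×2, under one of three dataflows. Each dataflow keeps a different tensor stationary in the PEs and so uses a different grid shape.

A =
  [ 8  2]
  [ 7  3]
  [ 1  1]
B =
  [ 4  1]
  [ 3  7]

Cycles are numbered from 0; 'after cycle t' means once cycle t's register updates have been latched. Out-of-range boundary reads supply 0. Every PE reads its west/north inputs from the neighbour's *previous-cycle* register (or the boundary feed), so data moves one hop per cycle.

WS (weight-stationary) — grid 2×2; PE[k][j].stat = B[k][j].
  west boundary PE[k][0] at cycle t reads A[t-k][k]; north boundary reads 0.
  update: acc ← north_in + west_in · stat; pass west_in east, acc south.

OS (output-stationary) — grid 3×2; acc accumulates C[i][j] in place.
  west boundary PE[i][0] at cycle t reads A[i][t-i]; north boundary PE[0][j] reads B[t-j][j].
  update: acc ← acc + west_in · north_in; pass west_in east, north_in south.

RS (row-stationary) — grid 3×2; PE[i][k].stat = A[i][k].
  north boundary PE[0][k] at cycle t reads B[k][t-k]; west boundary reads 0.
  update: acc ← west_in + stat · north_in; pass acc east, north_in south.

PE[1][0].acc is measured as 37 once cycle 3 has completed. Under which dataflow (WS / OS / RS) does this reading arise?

dataflow = OS

WS (2×2 grid), PE[1][0]:
  c0 r1c0: 0 / 0 / 0
  c1 r1c0: 38 / 2 / 38
  c2 r1c0: 37 / 3 / 37
  c3 r1c0: 7 / 1 / 7
OS (3×2 grid), PE[1][0]:
  c0 r1c0: 0 / 0 / 0
  c1 r1c0: 28 / 7 / 4
  c2 r1c0: 37 / 3 / 3
  c3 r1c0: 37 / 0 / 0
RS (3×2 grid), PE[1][0]:
  c0 r1c0: 0 / 0 / 0
  c1 r1c0: 28 / 28 / 4
  c2 r1c0: 7 / 7 / 1
  c3 r1c0: 0 / 0 / 0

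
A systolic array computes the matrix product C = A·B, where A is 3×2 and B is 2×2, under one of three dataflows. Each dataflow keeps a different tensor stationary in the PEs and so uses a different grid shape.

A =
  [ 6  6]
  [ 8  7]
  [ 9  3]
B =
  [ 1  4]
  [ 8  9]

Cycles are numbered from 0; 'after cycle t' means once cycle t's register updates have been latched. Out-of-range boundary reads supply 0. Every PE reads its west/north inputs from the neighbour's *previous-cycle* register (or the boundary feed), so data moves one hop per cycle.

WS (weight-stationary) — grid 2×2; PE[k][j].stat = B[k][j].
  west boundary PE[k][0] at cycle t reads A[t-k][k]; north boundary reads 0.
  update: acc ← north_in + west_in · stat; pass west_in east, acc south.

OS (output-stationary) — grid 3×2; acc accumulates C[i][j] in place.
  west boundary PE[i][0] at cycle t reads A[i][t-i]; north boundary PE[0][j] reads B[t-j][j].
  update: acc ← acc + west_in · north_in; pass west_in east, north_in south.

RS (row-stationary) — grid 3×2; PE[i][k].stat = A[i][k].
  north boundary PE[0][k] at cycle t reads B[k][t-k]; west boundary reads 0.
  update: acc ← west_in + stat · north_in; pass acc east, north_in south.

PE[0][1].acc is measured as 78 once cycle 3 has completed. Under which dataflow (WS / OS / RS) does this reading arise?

WS (2×2 grid), PE[0][1]:
  step 0 · PE0,1: acc=0; fwd→0 fwd↓0
  step 1 · PE0,1: acc=24; fwd→6 fwd↓24
  step 2 · PE0,1: acc=32; fwd→8 fwd↓32
  step 3 · PE0,1: acc=36; fwd→9 fwd↓36
OS (3×2 grid), PE[0][1]:
  step 0 · PE0,1: acc=0; fwd→0 fwd↓0
  step 1 · PE0,1: acc=24; fwd→6 fwd↓4
  step 2 · PE0,1: acc=78; fwd→6 fwd↓9
  step 3 · PE0,1: acc=78; fwd→0 fwd↓0
RS (3×2 grid), PE[0][1]:
  step 0 · PE0,1: acc=0; fwd→0 fwd↓0
  step 1 · PE0,1: acc=54; fwd→54 fwd↓8
  step 2 · PE0,1: acc=78; fwd→78 fwd↓9
  step 3 · PE0,1: acc=0; fwd→0 fwd↓0

dataflow = OS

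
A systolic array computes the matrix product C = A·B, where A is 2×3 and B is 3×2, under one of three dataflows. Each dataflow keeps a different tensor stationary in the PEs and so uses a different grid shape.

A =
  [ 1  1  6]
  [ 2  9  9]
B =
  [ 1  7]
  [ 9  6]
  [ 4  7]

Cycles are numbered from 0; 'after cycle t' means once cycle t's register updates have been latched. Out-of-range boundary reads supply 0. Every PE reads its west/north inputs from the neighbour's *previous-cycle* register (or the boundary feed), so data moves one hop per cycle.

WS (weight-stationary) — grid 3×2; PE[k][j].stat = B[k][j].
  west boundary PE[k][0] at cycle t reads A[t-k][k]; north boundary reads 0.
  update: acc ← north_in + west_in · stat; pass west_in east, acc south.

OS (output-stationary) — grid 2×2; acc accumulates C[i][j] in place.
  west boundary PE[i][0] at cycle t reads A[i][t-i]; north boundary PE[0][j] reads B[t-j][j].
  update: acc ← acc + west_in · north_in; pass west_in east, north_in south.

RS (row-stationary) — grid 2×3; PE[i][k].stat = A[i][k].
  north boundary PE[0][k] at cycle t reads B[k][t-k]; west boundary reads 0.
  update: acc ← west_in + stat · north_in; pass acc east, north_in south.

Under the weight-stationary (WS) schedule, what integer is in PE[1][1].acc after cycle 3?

WS on a 3×2 grid — tracing PE[1][1] and its feeders:
  step 0 · PE0,1: acc=0; fwd→0 fwd↓0
  step 0 · PE1,0: acc=0; fwd→0 fwd↓0
  step 0 · PE1,1: acc=0; fwd→0 fwd↓0
  step 1 · PE0,1: acc=7; fwd→1 fwd↓7
  step 1 · PE1,0: acc=10; fwd→1 fwd↓10
  step 1 · PE1,1: acc=0; fwd→0 fwd↓0
  step 2 · PE0,1: acc=14; fwd→2 fwd↓14
  step 2 · PE1,0: acc=83; fwd→9 fwd↓83
  step 2 · PE1,1: acc=13; fwd→1 fwd↓13
  step 3 · PE0,1: acc=0; fwd→0 fwd↓0
  step 3 · PE1,0: acc=0; fwd→0 fwd↓0
  step 3 · PE1,1: acc=68; fwd→9 fwd↓68

PE[1][1].acc = 68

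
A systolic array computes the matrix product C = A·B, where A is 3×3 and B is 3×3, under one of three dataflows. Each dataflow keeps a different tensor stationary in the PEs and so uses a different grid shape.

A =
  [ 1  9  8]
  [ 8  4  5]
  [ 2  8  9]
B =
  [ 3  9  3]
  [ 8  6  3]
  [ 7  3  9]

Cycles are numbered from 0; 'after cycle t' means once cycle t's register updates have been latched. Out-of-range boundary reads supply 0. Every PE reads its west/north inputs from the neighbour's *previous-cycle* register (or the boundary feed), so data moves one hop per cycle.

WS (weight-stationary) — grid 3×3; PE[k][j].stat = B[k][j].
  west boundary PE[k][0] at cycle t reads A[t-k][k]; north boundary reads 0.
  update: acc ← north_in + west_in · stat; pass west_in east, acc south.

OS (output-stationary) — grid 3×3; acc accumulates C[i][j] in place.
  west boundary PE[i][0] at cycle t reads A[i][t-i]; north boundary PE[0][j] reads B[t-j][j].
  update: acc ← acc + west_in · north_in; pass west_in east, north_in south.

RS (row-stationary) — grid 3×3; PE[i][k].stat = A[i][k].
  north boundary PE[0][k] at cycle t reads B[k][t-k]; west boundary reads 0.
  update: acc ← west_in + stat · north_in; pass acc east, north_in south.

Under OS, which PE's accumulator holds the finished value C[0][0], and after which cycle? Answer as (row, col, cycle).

Under OS, C[0][0] lands at PE[0][0]:
  step 0 · PE0,0: acc=3; fwd→1 fwd↓3
  step 1 · PE0,0: acc=75; fwd→9 fwd↓8
  step 2 · PE0,0: acc=131; fwd→8 fwd↓7

(row, col, cycle) = (0, 0, 2)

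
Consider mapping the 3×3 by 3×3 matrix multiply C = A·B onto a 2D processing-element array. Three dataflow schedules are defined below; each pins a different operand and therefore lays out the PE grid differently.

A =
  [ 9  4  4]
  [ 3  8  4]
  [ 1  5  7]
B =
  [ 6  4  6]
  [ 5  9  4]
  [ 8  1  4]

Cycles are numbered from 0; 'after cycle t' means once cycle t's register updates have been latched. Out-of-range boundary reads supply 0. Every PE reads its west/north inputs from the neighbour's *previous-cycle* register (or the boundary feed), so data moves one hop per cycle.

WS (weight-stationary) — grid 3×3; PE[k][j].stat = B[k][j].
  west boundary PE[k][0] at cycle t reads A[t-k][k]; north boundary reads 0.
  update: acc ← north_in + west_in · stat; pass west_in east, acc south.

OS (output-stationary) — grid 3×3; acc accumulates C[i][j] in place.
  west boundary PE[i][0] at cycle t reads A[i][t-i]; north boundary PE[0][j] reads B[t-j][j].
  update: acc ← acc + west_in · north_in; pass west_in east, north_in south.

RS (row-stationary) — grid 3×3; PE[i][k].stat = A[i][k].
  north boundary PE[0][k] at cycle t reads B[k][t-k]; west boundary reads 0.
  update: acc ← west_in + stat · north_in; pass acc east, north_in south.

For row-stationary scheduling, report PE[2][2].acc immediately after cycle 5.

PE[2][2].acc = 56

RS on a 3×3 grid — tracing PE[2][2] and its feeders:
  step 0 · PE1,2: acc=0; fwd→0 fwd↓0
  step 0 · PE2,1: acc=0; fwd→0 fwd↓0
  step 0 · PE2,2: acc=0; fwd→0 fwd↓0
  step 1 · PE1,2: acc=0; fwd→0 fwd↓0
  step 1 · PE2,1: acc=0; fwd→0 fwd↓0
  step 1 · PE2,2: acc=0; fwd→0 fwd↓0
  step 2 · PE1,2: acc=0; fwd→0 fwd↓0
  step 2 · PE2,1: acc=0; fwd→0 fwd↓0
  step 2 · PE2,2: acc=0; fwd→0 fwd↓0
  step 3 · PE1,2: acc=90; fwd→90 fwd↓8
  step 3 · PE2,1: acc=31; fwd→31 fwd↓5
  step 3 · PE2,2: acc=0; fwd→0 fwd↓0
  step 4 · PE1,2: acc=88; fwd→88 fwd↓1
  step 4 · PE2,1: acc=49; fwd→49 fwd↓9
  step 4 · PE2,2: acc=87; fwd→87 fwd↓8
  step 5 · PE1,2: acc=66; fwd→66 fwd↓4
  step 5 · PE2,1: acc=26; fwd→26 fwd↓4
  step 5 · PE2,2: acc=56; fwd→56 fwd↓1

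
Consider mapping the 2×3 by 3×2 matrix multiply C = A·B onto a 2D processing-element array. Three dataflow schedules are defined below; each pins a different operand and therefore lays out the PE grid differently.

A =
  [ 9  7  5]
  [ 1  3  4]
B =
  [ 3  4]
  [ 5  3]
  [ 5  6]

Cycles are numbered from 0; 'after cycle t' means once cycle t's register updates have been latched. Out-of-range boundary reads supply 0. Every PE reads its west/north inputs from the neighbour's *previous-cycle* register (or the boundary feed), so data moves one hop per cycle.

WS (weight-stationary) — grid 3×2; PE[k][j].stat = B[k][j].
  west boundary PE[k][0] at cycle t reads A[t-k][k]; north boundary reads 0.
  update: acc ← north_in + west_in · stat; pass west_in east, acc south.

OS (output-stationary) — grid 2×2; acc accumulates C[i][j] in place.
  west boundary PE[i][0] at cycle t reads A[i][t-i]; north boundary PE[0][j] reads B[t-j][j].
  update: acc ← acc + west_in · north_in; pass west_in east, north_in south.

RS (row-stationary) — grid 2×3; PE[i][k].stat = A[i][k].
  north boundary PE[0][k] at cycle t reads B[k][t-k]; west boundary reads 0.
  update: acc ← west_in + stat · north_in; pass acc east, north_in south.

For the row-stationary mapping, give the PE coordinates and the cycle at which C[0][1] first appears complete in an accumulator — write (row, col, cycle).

RS — PE[0][2] is where C[0][1] collects:
  @0  [0,2]  acc 0  |  →0  ↓0
  @1  [0,2]  acc 0  |  →0  ↓0
  @2  [0,2]  acc 87  |  →87  ↓5
  @3  [0,2]  acc 87  |  →87  ↓6

(row, col, cycle) = (0, 2, 3)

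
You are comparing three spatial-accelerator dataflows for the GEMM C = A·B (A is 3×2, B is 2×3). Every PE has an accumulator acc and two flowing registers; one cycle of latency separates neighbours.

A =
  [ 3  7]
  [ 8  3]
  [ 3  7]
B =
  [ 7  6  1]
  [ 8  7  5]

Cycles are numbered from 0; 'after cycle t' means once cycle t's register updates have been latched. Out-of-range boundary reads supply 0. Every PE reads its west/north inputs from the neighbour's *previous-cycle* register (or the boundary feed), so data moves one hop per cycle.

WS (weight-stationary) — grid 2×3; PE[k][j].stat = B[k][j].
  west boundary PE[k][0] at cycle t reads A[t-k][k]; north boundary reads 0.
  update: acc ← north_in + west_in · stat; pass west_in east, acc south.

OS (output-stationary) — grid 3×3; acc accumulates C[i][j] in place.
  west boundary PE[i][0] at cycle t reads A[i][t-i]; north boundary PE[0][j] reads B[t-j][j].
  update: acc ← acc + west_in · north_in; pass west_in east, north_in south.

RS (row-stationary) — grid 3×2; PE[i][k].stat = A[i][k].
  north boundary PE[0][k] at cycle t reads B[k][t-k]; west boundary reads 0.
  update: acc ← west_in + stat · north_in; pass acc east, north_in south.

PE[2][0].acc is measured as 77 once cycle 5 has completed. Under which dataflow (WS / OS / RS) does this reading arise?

WS (2×3): PE[2][0] does not exist.
Under OS (3×3), PE[2][0]:
  cycle 0: PE[2][0] → acc 0, east 0, south 0
  cycle 1: PE[2][0] → acc 0, east 0, south 0
  cycle 2: PE[2][0] → acc 21, east 3, south 7
  cycle 3: PE[2][0] → acc 77, east 7, south 8
  cycle 4: PE[2][0] → acc 77, east 0, south 0
  cycle 5: PE[2][0] → acc 77, east 0, south 0
Under RS (3×2), PE[2][0]:
  cycle 0: PE[2][0] → acc 0, east 0, south 0
  cycle 1: PE[2][0] → acc 0, east 0, south 0
  cycle 2: PE[2][0] → acc 21, east 21, south 7
  cycle 3: PE[2][0] → acc 18, east 18, south 6
  cycle 4: PE[2][0] → acc 3, east 3, south 1
  cycle 5: PE[2][0] → acc 0, east 0, south 0

dataflow = OS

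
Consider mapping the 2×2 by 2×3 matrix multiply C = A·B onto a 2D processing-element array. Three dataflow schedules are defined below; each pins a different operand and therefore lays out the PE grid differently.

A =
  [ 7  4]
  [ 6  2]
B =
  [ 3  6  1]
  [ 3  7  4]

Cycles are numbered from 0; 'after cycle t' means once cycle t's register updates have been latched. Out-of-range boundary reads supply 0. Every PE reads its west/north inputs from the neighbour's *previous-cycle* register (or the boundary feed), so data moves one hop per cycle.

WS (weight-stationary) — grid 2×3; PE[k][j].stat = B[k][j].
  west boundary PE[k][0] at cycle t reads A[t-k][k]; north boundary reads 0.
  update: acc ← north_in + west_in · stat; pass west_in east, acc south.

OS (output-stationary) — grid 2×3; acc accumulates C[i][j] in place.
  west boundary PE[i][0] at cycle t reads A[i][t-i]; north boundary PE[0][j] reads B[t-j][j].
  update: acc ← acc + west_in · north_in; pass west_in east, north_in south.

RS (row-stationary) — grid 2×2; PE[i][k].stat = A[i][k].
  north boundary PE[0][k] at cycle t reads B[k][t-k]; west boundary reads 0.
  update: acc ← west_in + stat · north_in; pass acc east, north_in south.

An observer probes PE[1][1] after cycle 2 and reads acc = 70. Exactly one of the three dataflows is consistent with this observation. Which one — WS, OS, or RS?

dataflow = WS

— WS: 2×3; PE[1][1] trace:
  @0  [1,1]  acc 0  |  →0  ↓0
  @1  [1,1]  acc 0  |  →0  ↓0
  @2  [1,1]  acc 70  |  →4  ↓70
— OS: 2×3; PE[1][1] trace:
  @0  [1,1]  acc 0  |  →0  ↓0
  @1  [1,1]  acc 0  |  →0  ↓0
  @2  [1,1]  acc 36  |  →6  ↓6
— RS: 2×2; PE[1][1] trace:
  @0  [1,1]  acc 0  |  →0  ↓0
  @1  [1,1]  acc 0  |  →0  ↓0
  @2  [1,1]  acc 24  |  →24  ↓3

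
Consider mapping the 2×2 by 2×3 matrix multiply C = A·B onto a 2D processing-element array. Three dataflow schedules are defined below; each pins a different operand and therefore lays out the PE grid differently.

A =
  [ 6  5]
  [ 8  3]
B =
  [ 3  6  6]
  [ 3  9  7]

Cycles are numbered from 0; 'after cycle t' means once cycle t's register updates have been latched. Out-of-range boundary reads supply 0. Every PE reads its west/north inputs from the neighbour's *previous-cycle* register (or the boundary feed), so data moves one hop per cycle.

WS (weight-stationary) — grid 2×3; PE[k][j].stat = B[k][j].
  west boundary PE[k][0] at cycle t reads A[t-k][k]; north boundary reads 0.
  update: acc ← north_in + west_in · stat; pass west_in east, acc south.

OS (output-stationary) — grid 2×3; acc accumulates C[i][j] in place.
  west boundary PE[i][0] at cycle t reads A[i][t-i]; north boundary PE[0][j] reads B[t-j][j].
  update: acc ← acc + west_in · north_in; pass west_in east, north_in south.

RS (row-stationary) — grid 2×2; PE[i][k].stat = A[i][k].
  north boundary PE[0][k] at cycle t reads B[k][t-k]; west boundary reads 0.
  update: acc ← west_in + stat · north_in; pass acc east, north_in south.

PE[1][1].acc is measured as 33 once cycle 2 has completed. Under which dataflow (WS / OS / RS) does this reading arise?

dataflow = RS

Under WS (2×3), PE[1][1]:
  @0  [1,1]  acc 0  |  →0  ↓0
  @1  [1,1]  acc 0  |  →0  ↓0
  @2  [1,1]  acc 81  |  →5  ↓81
Under OS (2×3), PE[1][1]:
  @0  [1,1]  acc 0  |  →0  ↓0
  @1  [1,1]  acc 0  |  →0  ↓0
  @2  [1,1]  acc 48  |  →8  ↓6
Under RS (2×2), PE[1][1]:
  @0  [1,1]  acc 0  |  →0  ↓0
  @1  [1,1]  acc 0  |  →0  ↓0
  @2  [1,1]  acc 33  |  →33  ↓3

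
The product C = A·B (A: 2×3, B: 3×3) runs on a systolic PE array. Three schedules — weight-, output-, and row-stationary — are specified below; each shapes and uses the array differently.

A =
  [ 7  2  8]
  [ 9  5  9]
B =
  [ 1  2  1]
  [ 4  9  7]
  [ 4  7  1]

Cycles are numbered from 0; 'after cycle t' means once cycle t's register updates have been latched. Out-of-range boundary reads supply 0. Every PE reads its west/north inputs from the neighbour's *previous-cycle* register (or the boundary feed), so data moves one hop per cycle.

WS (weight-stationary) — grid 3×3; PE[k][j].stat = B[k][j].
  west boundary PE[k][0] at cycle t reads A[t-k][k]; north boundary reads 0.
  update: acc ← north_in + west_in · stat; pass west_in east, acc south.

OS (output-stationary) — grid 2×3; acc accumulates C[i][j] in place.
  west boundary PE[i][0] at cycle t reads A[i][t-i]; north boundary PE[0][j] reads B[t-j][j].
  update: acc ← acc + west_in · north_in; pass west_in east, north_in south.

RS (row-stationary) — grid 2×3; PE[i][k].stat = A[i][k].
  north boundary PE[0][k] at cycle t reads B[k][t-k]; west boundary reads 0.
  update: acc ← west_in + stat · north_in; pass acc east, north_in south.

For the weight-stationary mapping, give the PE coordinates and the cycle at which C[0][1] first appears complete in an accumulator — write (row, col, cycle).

(row, col, cycle) = (2, 1, 3)

WS — PE[2][1] is where C[0][1] collects:
  0: (2,1).acc=0  regs=<0,0>
  1: (2,1).acc=0  regs=<0,0>
  2: (2,1).acc=0  regs=<0,0>
  3: (2,1).acc=88  regs=<8,88>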